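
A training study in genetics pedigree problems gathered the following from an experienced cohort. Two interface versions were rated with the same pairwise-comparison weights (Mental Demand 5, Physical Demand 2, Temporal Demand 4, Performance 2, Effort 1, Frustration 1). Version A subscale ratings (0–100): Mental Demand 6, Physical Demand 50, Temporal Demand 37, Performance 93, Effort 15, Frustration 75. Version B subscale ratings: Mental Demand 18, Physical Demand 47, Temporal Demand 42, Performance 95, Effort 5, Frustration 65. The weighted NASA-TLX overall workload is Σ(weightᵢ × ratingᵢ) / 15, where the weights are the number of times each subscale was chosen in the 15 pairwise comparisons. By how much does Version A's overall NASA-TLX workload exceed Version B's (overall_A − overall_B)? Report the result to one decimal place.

Version A weighted sum = 5·6 + 2·50 + 4·37 + 2·93 + 1·15 + 1·75 = 30 + 100 + 148 + 186 + 15 + 75 = 554; overall_A = 554/15 = 36.9333.
Version B weighted sum = 5·18 + 2·47 + 4·42 + 2·95 + 1·5 + 1·65 = 90 + 94 + 168 + 190 + 5 + 65 = 612; overall_B = 612/15 = 40.8000.
Difference = 36.9333 − 40.8000 = -3.8667 ≈ -3.9.

-3.9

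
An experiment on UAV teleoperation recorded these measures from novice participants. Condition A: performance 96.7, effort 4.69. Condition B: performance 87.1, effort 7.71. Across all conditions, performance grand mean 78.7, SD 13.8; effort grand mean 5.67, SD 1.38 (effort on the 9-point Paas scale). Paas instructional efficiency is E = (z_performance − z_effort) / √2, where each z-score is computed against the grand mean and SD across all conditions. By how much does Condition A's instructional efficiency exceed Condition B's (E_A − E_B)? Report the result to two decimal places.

Condition A: z_P = (96.7 − 78.7)/13.8 = 1.3043; z_E = (4.69 − 5.67)/1.38 = -0.7101; E_A = (1.3043 − (-0.7101))/√2 = 1.4244.
Condition B: z_P = (87.1 − 78.7)/13.8 = 0.6087; z_E = (7.71 − 5.67)/1.38 = 1.4783; E_B = (0.6087 − 1.4783)/√2 = -0.6149.
E_A − E_B = 1.4244 − (-0.6149) = 2.0393 ≈ 2.04.

2.04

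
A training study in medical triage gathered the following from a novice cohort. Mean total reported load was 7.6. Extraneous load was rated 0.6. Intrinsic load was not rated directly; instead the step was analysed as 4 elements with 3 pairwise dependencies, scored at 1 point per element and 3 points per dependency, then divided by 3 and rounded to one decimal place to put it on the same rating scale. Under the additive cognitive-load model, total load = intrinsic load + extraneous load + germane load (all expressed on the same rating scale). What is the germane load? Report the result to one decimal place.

2.7

Intrinsic (element-interactivity): (4 × 1 + 3 × 3) / 3 = 13 / 3 = 4.3333 → 4.3.
germane load = total − intrinsic − extraneous
             = 7.6 − 4.3 − 0.6 = 2.7.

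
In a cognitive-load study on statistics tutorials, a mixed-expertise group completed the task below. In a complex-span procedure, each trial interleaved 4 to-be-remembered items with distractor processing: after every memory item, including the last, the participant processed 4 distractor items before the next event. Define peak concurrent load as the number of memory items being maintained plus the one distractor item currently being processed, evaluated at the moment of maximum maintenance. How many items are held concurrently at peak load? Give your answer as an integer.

Maintenance is greatest during the distractor(s) after memory item 4: all 4 memory items are being held.
One distractor item is concurrently being processed.
Peak concurrent load = 4 + 1 = 5 items.

5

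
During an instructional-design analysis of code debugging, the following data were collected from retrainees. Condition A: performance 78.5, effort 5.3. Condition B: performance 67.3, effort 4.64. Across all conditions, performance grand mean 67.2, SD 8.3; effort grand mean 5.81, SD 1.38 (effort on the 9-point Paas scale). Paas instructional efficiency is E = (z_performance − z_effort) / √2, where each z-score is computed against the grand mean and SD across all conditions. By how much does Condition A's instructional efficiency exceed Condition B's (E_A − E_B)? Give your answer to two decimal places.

Condition A: z_P = (78.5 − 67.2)/8.3 = 1.3614; z_E = (5.3 − 5.81)/1.38 = -0.3696; E_A = (1.3614 − (-0.3696))/√2 = 1.2240.
Condition B: z_P = (67.3 − 67.2)/8.3 = 0.0120; z_E = (4.64 − 5.81)/1.38 = -0.8478; E_B = (0.0120 − (-0.8478))/√2 = 0.6080.
E_A − E_B = 1.2240 − 0.6080 = 0.6160 ≈ 0.62.

0.62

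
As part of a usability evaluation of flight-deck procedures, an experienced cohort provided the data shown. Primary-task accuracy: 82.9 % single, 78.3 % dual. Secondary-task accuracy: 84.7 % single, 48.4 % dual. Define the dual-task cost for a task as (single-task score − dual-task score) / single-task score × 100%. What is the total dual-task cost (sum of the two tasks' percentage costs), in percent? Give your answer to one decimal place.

Primary cost = (82.9 − 78.3) / 82.9 × 100% = 5.5489%.
Secondary cost = (84.7 − 48.4) / 84.7 × 100% = 42.8571%.
Total = 5.5489% + 42.8571% = 48.4060% ≈ 48.4%.

48.4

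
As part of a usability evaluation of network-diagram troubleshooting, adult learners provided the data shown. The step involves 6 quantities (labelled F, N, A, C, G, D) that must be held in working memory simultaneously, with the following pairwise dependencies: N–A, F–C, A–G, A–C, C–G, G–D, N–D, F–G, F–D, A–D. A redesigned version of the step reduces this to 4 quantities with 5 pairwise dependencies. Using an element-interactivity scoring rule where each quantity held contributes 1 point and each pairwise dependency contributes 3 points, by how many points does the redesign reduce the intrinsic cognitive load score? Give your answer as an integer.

17

Original: 6 × 1 + 10 × 3 = 6 + 30 = 36.
Redesigned: 4 × 1 + 5 × 3 = 4 + 15 = 19.
Reduction = 36 − 19 = 17.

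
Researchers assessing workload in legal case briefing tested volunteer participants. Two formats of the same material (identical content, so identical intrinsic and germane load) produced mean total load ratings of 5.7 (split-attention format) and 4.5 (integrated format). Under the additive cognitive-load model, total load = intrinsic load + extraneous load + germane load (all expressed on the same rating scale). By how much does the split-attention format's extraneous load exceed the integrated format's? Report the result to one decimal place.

Intrinsic and germane load are equal across formats, so the difference in total load equals the difference in extraneous load.
Extraneous-load difference = 5.7 − 4.5 = 1.2.

1.2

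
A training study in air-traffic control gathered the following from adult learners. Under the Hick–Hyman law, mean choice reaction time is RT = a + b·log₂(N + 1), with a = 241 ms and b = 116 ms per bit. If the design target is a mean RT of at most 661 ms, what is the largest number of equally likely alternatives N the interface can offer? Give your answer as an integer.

11

Set 241 + 116·log₂(N + 1) ≤ 661.
log₂(N + 1) ≤ (661 − 241) / 116 = 3.6207.
N + 1 ≤ 2^3.6207 = 12.3010.
N ≤ 11.3010, so the largest integer N is 11.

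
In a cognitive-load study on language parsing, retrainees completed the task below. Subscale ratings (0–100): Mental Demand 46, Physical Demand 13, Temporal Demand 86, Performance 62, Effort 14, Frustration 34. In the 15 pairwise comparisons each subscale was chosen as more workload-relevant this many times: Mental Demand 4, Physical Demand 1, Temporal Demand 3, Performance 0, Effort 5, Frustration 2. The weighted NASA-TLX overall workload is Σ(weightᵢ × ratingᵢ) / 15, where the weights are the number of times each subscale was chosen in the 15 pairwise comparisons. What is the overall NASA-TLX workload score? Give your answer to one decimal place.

The tallies are the weights (they sum to 15).
Weighted sum = 4·46 + 1·13 + 3·86 + 0·62 + 5·14 + 2·34
            = 184 + 13 + 258 + 0 + 70 + 68 = 593.
Overall workload = 593 / 15 = 39.5333 ≈ 39.5.

39.5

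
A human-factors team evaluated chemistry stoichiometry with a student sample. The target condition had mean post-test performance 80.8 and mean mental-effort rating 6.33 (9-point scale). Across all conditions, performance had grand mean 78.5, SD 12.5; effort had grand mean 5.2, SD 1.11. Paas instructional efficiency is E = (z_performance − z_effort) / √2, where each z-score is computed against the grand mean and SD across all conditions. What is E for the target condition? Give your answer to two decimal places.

-0.59

z_performance = (80.8 − 78.5) / 12.5 = 2.3000 / 12.5 = 0.1840.
z_effort = (6.33 − 5.2) / 1.11 = 1.1300 / 1.11 = 1.0180.
z_P − z_E = 0.1840 − 1.0180 = -0.8340.
E = -0.8340 / √2 = -0.8340 / 1.41421 = -0.5897 ≈ -0.59.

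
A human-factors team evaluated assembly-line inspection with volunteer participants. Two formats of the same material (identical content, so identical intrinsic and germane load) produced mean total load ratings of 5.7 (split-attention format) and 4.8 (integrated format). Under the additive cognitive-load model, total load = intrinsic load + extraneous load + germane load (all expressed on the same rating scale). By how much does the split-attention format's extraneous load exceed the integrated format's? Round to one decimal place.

Intrinsic and germane load are equal across formats, so the difference in total load equals the difference in extraneous load.
Extraneous-load difference = 5.7 − 4.8 = 0.9.

0.9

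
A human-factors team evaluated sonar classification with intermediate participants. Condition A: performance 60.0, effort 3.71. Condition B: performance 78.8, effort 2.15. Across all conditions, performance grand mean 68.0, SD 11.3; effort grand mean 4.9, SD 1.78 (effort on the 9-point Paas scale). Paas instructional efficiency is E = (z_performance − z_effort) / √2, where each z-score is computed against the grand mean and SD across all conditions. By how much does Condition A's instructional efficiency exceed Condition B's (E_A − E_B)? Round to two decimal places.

-1.80

Condition A: z_P = (60.0 − 68.0)/11.3 = -0.7080; z_E = (3.71 − 4.9)/1.78 = -0.6685; E_A = (-0.7080 − (-0.6685))/√2 = -0.0279.
Condition B: z_P = (78.8 − 68.0)/11.3 = 0.9558; z_E = (2.15 − 4.9)/1.78 = -1.5449; E_B = (0.9558 − (-1.5449))/√2 = 1.7683.
E_A − E_B = -0.0279 − 1.7683 = -1.7962 ≈ -1.80.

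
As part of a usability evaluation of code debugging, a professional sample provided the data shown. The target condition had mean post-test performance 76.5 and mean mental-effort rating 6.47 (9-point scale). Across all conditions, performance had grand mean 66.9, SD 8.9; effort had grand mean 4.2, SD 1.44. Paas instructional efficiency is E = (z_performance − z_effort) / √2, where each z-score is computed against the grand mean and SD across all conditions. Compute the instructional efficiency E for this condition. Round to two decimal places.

-0.35

z_performance = (76.5 − 66.9) / 8.9 = 9.6000 / 8.9 = 1.0787.
z_effort = (6.47 − 4.2) / 1.44 = 2.2700 / 1.44 = 1.5764.
z_P − z_E = 1.0787 − 1.5764 = -0.4977.
E = -0.4977 / √2 = -0.4977 / 1.41421 = -0.3519 ≈ -0.35.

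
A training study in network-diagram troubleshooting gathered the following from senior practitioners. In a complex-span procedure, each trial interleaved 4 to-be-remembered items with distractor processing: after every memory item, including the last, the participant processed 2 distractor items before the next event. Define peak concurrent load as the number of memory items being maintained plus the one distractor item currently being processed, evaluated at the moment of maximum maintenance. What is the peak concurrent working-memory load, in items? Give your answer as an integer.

5

Maintenance is greatest during the distractor(s) after memory item 4: all 4 memory items are being held.
One distractor item is concurrently being processed.
Peak concurrent load = 4 + 1 = 5 items.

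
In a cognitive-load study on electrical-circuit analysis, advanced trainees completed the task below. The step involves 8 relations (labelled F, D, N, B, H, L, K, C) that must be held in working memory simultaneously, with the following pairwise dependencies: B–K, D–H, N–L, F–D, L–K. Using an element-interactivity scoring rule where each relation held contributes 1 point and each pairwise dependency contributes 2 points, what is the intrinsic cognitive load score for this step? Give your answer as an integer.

18

Count of relations held simultaneously: 8.
Count of pairwise dependencies listed: 5.
Element contribution: 8 × 1 = 8.
Interaction contribution: 5 × 2 = 10.
Intrinsic load = 8 + 10 = 18.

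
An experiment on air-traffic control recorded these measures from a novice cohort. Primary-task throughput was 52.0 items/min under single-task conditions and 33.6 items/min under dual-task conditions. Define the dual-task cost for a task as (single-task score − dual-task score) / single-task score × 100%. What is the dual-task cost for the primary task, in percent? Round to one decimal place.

Cost = (52.0 − 33.6) / 52.0 × 100%
     = 18.4000 / 52.0 × 100% = 35.3846%.
≈ 35.4%.

35.4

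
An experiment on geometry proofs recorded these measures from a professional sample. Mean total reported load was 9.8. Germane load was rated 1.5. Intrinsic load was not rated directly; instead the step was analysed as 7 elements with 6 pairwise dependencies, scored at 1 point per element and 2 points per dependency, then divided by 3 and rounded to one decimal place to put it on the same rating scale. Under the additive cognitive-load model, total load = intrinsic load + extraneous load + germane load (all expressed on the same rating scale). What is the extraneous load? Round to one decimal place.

Intrinsic (element-interactivity): (7 × 1 + 6 × 2) / 3 = 19 / 3 = 6.3333 → 6.3.
extraneous load = total − intrinsic − germane
             = 9.8 − 6.3 − 1.5 = 2.0.

2.0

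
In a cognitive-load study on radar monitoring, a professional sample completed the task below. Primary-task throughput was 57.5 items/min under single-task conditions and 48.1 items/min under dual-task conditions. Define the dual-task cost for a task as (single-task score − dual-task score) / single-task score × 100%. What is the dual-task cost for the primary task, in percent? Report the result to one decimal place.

Cost = (57.5 − 48.1) / 57.5 × 100%
     = 9.4000 / 57.5 × 100% = 16.3478%.
≈ 16.3%.

16.3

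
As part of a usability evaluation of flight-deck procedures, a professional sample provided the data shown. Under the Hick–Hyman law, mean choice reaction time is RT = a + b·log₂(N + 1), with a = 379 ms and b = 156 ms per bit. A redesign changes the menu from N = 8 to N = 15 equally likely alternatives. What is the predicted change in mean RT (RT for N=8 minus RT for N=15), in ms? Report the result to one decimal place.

RT(8) = 379 + 156·log₂(9) = 379 + 156·3.1699 = 873.5044 ms.
RT(15) = 379 + 156·log₂(16) = 379 + 156·4.0000 = 1003.0000 ms.
Difference = 873.5044 − 1003.0000 = -129.4956 ≈ -129.5 ms.

-129.5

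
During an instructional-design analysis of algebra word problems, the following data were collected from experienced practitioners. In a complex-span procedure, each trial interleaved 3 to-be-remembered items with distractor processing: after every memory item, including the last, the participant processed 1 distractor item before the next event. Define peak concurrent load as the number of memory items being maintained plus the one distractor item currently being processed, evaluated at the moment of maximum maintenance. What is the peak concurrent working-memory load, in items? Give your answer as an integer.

Maintenance is greatest during the distractor(s) after memory item 3: all 3 memory items are being held.
One distractor item is concurrently being processed.
Peak concurrent load = 3 + 1 = 4 items.

4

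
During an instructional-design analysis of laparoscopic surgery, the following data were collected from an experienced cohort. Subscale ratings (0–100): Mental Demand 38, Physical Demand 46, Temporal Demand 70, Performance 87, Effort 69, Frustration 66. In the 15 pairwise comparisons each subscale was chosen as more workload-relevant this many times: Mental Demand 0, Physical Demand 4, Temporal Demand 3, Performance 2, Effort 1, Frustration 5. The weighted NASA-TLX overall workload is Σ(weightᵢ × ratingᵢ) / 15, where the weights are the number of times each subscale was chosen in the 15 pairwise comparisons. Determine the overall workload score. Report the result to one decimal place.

The tallies are the weights (they sum to 15).
Weighted sum = 0·38 + 4·46 + 3·70 + 2·87 + 1·69 + 5·66
            = 0 + 184 + 210 + 174 + 69 + 330 = 967.
Overall workload = 967 / 15 = 64.4667 ≈ 64.5.

64.5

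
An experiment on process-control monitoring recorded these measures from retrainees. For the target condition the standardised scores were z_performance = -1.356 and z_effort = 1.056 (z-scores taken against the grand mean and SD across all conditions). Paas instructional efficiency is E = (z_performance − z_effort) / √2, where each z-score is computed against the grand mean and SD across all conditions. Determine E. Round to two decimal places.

z_P − z_E = -1.356 − 1.056 = -2.4120.
E = -2.4120 / √2 = -2.4120 / 1.41421 = -1.7055 ≈ -1.71.

-1.71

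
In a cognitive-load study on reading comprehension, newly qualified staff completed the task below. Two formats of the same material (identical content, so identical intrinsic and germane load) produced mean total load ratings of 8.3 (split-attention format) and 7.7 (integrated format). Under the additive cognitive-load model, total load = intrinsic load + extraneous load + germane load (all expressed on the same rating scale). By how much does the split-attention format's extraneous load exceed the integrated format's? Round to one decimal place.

Intrinsic and germane load are equal across formats, so the difference in total load equals the difference in extraneous load.
Extraneous-load difference = 8.3 − 7.7 = 0.6.

0.6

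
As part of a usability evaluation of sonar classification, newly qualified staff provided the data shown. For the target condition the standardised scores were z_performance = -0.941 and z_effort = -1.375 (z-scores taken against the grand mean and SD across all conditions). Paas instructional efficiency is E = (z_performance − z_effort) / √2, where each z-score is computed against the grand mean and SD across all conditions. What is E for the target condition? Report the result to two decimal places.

0.31

z_P − z_E = -0.941 − (-1.375) = 0.4340.
E = 0.4340 / √2 = 0.4340 / 1.41421 = 0.3069 ≈ 0.31.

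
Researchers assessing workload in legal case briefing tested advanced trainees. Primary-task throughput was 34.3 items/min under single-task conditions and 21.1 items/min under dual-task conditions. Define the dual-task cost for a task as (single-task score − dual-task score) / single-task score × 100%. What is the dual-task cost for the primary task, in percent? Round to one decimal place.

38.5

Cost = (34.3 − 21.1) / 34.3 × 100%
     = 13.2000 / 34.3 × 100% = 38.4840%.
≈ 38.5%.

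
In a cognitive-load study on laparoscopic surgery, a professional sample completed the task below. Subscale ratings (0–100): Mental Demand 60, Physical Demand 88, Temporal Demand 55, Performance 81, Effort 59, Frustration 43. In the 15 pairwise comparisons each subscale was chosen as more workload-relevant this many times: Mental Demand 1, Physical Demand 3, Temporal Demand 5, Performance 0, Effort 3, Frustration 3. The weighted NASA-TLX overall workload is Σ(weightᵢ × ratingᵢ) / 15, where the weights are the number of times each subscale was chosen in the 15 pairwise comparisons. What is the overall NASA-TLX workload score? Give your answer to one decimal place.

60.3

The tallies are the weights (they sum to 15).
Weighted sum = 1·60 + 3·88 + 5·55 + 0·81 + 3·59 + 3·43
            = 60 + 264 + 275 + 0 + 177 + 129 = 905.
Overall workload = 905 / 15 = 60.3333 ≈ 60.3.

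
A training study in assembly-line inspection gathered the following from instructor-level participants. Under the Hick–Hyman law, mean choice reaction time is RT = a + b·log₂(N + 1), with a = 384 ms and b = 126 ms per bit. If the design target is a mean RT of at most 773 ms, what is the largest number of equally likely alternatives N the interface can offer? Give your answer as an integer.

7

Set 384 + 126·log₂(N + 1) ≤ 773.
log₂(N + 1) ≤ (773 − 384) / 126 = 3.0873.
N + 1 ≤ 2^3.0873 = 8.4990.
N ≤ 7.4990, so the largest integer N is 7.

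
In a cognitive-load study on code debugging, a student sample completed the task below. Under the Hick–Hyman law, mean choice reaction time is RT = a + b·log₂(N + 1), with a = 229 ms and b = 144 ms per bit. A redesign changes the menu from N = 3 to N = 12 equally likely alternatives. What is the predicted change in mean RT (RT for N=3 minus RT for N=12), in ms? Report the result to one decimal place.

-244.9

RT(3) = 229 + 144·log₂(4) = 229 + 144·2.0000 = 517.0000 ms.
RT(12) = 229 + 144·log₂(13) = 229 + 144·3.7004 = 761.8576 ms.
Difference = 517.0000 − 761.8576 = -244.8576 ≈ -244.9 ms.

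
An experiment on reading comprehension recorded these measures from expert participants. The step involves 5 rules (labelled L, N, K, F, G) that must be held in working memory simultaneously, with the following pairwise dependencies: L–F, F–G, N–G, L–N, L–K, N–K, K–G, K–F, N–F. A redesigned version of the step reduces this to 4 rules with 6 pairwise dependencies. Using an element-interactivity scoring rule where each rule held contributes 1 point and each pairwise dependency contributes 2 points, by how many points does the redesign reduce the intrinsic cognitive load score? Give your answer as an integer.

7

Original: 5 × 1 + 9 × 2 = 5 + 18 = 23.
Redesigned: 4 × 1 + 6 × 2 = 4 + 12 = 16.
Reduction = 23 − 16 = 7.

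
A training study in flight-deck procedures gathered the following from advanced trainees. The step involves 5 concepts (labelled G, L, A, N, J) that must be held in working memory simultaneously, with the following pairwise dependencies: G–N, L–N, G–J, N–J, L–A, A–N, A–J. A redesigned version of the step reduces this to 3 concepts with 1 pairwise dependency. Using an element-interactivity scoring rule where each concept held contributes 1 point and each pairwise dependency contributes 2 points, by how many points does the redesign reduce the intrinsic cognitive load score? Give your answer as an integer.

Original: 5 × 1 + 7 × 2 = 5 + 14 = 19.
Redesigned: 3 × 1 + 1 × 2 = 3 + 2 = 5.
Reduction = 19 − 5 = 14.

14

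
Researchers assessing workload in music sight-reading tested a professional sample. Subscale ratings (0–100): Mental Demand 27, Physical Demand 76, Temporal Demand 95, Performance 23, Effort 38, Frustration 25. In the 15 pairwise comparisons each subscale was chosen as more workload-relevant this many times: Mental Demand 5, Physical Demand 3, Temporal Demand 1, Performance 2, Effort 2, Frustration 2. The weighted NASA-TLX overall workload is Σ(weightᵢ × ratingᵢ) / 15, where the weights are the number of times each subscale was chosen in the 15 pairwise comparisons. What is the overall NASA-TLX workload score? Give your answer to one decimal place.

42.0

The tallies are the weights (they sum to 15).
Weighted sum = 5·27 + 3·76 + 1·95 + 2·23 + 2·38 + 2·25
            = 135 + 228 + 95 + 46 + 76 + 50 = 630.
Overall workload = 630 / 15 = 42.0000 ≈ 42.0.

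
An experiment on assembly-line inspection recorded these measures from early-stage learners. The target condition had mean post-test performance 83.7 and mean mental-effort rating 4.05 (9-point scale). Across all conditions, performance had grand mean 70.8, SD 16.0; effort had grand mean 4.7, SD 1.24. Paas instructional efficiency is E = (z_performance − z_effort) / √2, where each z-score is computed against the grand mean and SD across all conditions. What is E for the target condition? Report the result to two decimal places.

z_performance = (83.7 − 70.8) / 16.0 = 12.9000 / 16.0 = 0.8063.
z_effort = (4.05 − 4.7) / 1.24 = -0.6500 / 1.24 = -0.5242.
z_P − z_E = 0.8063 − (-0.5242) = 1.3305.
E = 1.3305 / √2 = 1.3305 / 1.41421 = 0.9408 ≈ 0.94.

0.94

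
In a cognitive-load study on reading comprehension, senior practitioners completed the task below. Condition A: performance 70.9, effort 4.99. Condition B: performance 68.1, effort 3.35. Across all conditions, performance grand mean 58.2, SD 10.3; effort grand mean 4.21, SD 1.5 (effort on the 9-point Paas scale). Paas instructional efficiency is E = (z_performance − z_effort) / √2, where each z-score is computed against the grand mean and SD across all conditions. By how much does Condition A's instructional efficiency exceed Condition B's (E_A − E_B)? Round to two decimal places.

Condition A: z_P = (70.9 − 58.2)/10.3 = 1.2330; z_E = (4.99 − 4.21)/1.5 = 0.5200; E_A = (1.2330 − 0.5200)/√2 = 0.5042.
Condition B: z_P = (68.1 − 58.2)/10.3 = 0.9612; z_E = (3.35 − 4.21)/1.5 = -0.5733; E_B = (0.9612 − (-0.5733))/√2 = 1.0851.
E_A − E_B = 0.5042 − 1.0851 = -0.5809 ≈ -0.58.

-0.58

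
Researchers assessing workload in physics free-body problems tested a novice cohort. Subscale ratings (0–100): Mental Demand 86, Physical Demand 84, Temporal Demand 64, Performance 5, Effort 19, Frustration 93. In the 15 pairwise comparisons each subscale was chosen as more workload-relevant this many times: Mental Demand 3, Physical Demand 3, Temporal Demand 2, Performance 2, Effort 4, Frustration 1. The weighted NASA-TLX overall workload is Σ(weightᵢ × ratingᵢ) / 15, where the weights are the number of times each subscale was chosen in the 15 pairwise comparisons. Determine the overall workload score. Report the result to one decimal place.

The tallies are the weights (they sum to 15).
Weighted sum = 3·86 + 3·84 + 2·64 + 2·5 + 4·19 + 1·93
            = 258 + 252 + 128 + 10 + 76 + 93 = 817.
Overall workload = 817 / 15 = 54.4667 ≈ 54.5.

54.5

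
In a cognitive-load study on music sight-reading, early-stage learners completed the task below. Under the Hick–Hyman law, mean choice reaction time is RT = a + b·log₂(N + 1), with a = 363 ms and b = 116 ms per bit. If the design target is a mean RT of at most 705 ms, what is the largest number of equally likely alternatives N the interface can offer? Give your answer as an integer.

6

Set 363 + 116·log₂(N + 1) ≤ 705.
log₂(N + 1) ≤ (705 − 363) / 116 = 2.9483.
N + 1 ≤ 2^2.9483 = 7.7184.
N ≤ 6.7184, so the largest integer N is 6.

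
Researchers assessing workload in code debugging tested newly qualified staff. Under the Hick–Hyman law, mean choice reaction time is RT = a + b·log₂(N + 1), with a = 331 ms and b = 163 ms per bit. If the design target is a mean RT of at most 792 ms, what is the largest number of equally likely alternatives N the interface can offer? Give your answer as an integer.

6

Set 331 + 163·log₂(N + 1) ≤ 792.
log₂(N + 1) ≤ (792 − 331) / 163 = 2.8282.
N + 1 ≤ 2^2.8282 = 7.1019.
N ≤ 6.1019, so the largest integer N is 6.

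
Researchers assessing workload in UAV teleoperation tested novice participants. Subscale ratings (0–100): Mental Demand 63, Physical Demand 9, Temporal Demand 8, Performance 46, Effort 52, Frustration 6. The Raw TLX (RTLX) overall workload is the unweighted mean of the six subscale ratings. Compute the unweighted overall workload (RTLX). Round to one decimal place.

Sum of ratings = 63 + 9 + 8 + 46 + 52 + 6 = 184.
RTLX = 184 / 6 = 30.6667 ≈ 30.7.

30.7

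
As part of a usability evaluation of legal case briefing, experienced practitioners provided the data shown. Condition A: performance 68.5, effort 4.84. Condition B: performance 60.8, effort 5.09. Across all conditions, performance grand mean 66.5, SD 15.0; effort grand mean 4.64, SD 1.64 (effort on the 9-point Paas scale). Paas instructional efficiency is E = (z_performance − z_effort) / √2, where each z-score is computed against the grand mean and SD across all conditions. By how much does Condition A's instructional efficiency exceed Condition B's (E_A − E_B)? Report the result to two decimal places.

Condition A: z_P = (68.5 − 66.5)/15.0 = 0.1333; z_E = (4.84 − 4.64)/1.64 = 0.1220; E_A = (0.1333 − 0.1220)/√2 = 0.0080.
Condition B: z_P = (60.8 − 66.5)/15.0 = -0.3800; z_E = (5.09 − 4.64)/1.64 = 0.2744; E_B = (-0.3800 − 0.2744)/√2 = -0.4627.
E_A − E_B = 0.0080 − (-0.4627) = 0.4707 ≈ 0.47.

0.47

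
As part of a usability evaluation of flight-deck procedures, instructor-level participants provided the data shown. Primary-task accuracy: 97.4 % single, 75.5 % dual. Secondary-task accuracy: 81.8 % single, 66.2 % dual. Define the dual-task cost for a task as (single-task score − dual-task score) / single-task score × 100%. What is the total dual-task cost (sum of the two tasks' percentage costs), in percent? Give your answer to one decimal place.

Primary cost = (97.4 − 75.5) / 97.4 × 100% = 22.4846%.
Secondary cost = (81.8 − 66.2) / 81.8 × 100% = 19.0709%.
Total = 22.4846% + 19.0709% = 41.5555% ≈ 41.6%.

41.6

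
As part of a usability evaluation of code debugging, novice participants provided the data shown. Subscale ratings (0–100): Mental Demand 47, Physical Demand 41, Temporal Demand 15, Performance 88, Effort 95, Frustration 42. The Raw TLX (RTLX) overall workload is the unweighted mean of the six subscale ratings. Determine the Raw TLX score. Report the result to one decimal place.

54.7

Sum of ratings = 47 + 41 + 15 + 88 + 95 + 42 = 328.
RTLX = 328 / 6 = 54.6667 ≈ 54.7.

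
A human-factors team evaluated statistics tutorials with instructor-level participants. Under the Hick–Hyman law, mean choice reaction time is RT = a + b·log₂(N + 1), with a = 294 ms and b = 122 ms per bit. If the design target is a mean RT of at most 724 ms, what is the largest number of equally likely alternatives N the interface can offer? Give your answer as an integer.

10

Set 294 + 122·log₂(N + 1) ≤ 724.
log₂(N + 1) ≤ (724 − 294) / 122 = 3.5246.
N + 1 ≤ 2^3.5246 = 11.5083.
N ≤ 10.5083, so the largest integer N is 10.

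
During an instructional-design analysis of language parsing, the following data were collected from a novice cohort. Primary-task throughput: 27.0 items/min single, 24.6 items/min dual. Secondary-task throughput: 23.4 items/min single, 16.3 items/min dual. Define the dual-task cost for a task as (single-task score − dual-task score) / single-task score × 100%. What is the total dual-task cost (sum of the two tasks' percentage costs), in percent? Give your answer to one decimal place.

39.2

Primary cost = (27.0 − 24.6) / 27.0 × 100% = 8.8889%.
Secondary cost = (23.4 − 16.3) / 23.4 × 100% = 30.3419%.
Total = 8.8889% + 30.3419% = 39.2308% ≈ 39.2%.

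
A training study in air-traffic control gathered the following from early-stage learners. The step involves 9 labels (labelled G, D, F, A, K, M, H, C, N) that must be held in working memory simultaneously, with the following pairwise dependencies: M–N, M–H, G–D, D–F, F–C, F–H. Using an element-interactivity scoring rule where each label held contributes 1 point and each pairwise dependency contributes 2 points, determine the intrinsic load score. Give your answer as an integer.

21

Count of labels held simultaneously: 9.
Count of pairwise dependencies listed: 6.
Element contribution: 9 × 1 = 9.
Interaction contribution: 6 × 2 = 12.
Intrinsic load = 9 + 12 = 21.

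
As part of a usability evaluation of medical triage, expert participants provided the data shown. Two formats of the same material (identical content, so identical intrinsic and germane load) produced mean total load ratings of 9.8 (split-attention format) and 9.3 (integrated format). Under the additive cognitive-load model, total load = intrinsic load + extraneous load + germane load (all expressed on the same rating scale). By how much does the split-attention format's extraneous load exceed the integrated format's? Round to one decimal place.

Intrinsic and germane load are equal across formats, so the difference in total load equals the difference in extraneous load.
Extraneous-load difference = 9.8 − 9.3 = 0.5.

0.5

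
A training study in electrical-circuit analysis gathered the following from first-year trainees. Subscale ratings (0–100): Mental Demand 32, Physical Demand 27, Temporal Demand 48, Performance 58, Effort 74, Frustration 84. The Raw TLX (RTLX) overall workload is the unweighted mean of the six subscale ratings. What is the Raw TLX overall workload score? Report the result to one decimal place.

53.8

Sum of ratings = 32 + 27 + 48 + 58 + 74 + 84 = 323.
RTLX = 323 / 6 = 53.8333 ≈ 53.8.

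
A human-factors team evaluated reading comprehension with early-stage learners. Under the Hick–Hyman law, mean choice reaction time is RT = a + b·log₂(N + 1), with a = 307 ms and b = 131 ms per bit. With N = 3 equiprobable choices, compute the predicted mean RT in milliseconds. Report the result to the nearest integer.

569

log₂(3 + 1) = log₂(4) = 2.0000.
RT = 307 + 131 × 2.0000 = 307 + 262.0000 = 569.0000 ms.
≈ 569 ms.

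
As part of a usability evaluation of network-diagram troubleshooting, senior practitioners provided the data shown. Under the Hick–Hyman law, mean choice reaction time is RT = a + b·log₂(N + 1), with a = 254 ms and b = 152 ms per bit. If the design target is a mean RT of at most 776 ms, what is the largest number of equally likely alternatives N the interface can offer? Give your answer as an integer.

Set 254 + 152·log₂(N + 1) ≤ 776.
log₂(N + 1) ≤ (776 − 254) / 152 = 3.4342.
N + 1 ≤ 2^3.4342 = 10.8093.
N ≤ 9.8093, so the largest integer N is 9.

9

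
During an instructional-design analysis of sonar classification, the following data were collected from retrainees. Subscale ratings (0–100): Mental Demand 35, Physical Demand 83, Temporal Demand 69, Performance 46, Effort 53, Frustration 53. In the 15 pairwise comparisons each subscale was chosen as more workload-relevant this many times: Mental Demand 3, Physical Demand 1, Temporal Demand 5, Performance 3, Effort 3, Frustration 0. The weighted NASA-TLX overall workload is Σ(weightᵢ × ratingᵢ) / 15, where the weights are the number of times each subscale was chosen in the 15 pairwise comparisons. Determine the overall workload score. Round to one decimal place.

55.3

The tallies are the weights (they sum to 15).
Weighted sum = 3·35 + 1·83 + 5·69 + 3·46 + 3·53 + 0·53
            = 105 + 83 + 345 + 138 + 159 + 0 = 830.
Overall workload = 830 / 15 = 55.3333 ≈ 55.3.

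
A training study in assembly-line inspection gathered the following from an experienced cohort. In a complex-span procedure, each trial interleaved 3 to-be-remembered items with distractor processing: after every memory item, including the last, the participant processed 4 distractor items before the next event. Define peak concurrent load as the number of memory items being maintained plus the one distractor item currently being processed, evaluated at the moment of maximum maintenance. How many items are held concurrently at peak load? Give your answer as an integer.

Maintenance is greatest during the distractor(s) after memory item 3: all 3 memory items are being held.
One distractor item is concurrently being processed.
Peak concurrent load = 3 + 1 = 4 items.

4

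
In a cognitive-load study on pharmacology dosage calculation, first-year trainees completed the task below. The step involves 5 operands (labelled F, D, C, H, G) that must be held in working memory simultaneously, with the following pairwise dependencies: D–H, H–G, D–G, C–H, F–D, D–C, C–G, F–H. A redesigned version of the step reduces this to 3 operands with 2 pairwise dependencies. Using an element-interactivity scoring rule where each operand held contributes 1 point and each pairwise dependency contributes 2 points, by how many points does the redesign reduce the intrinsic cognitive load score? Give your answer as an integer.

14

Original: 5 × 1 + 8 × 2 = 5 + 16 = 21.
Redesigned: 3 × 1 + 2 × 2 = 3 + 4 = 7.
Reduction = 21 − 7 = 14.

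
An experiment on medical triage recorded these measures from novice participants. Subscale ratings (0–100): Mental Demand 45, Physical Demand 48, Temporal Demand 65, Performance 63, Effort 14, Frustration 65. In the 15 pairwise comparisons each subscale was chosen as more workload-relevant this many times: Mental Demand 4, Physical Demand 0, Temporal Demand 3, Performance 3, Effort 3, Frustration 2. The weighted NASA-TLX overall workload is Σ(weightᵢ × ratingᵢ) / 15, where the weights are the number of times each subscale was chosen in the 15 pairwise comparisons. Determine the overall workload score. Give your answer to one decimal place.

49.1

The tallies are the weights (they sum to 15).
Weighted sum = 4·45 + 0·48 + 3·65 + 3·63 + 3·14 + 2·65
            = 180 + 0 + 195 + 189 + 42 + 130 = 736.
Overall workload = 736 / 15 = 49.0667 ≈ 49.1.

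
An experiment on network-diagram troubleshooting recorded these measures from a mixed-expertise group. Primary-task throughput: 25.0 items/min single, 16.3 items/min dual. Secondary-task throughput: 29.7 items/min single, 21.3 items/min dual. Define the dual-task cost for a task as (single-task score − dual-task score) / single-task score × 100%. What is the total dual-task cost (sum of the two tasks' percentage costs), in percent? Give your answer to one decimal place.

Primary cost = (25.0 − 16.3) / 25.0 × 100% = 34.8000%.
Secondary cost = (29.7 − 21.3) / 29.7 × 100% = 28.2828%.
Total = 34.8000% + 28.2828% = 63.0828% ≈ 63.1%.

63.1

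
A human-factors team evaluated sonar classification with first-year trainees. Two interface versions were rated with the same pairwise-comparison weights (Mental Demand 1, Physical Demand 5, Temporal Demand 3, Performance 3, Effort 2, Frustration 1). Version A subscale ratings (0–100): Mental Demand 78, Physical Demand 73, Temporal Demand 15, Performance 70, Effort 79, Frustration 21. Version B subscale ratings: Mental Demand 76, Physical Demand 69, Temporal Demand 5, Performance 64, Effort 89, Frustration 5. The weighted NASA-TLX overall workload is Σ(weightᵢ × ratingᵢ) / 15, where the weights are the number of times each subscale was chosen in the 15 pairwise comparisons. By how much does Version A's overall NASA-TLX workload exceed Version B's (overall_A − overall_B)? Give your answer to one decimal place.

4.4

Version A weighted sum = 1·78 + 5·73 + 3·15 + 3·70 + 2·79 + 1·21 = 78 + 365 + 45 + 210 + 158 + 21 = 877; overall_A = 877/15 = 58.4667.
Version B weighted sum = 1·76 + 5·69 + 3·5 + 3·64 + 2·89 + 1·5 = 76 + 345 + 15 + 192 + 178 + 5 = 811; overall_B = 811/15 = 54.0667.
Difference = 58.4667 − 54.0667 = 4.4000 ≈ 4.4.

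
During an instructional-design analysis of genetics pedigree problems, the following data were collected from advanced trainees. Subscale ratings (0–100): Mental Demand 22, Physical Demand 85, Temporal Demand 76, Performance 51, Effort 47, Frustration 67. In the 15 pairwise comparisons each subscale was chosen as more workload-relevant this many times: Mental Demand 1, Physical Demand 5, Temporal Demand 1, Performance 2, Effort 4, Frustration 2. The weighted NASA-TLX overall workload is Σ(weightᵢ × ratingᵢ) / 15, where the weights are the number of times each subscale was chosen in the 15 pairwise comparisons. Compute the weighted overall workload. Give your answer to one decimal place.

The tallies are the weights (they sum to 15).
Weighted sum = 1·22 + 5·85 + 1·76 + 2·51 + 4·47 + 2·67
            = 22 + 425 + 76 + 102 + 188 + 134 = 947.
Overall workload = 947 / 15 = 63.1333 ≈ 63.1.

63.1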